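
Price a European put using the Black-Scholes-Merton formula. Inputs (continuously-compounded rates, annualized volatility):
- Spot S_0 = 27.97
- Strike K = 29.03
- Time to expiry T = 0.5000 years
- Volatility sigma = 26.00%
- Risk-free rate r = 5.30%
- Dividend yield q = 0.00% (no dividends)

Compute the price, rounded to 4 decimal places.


d1 = (ln(S/K) + (r - q + 0.5*sigma^2) * T) / (sigma * sqrt(T)) = 0.03373840
d2 = d1 - sigma * sqrt(T) = -0.15010936
exp(-rT) = 0.97384804; exp(-qT) = 1.00000000
P = K * exp(-rT) * N(-d2) - S_0 * exp(-qT) * N(-d1)
N(-d1) = 0.48654288; N(-d2) = 0.55966083
P = 29.0300 * 0.97384804 * 0.55966083 - 27.9700 * 1.00000000 * 0.48654288 = 2.2135

Answer: Price = 2.2135


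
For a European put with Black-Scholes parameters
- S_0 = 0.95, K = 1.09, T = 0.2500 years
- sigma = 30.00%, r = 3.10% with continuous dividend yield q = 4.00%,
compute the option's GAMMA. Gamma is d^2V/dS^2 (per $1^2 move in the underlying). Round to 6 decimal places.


Answer: Gamma = 1.920723

Derivation:
d1 = -0.8564732709; d2 = -1.0064732709
phi(d1) = 0.2764537435; exp(-qT) = 0.9900498337; exp(-rT) = 0.9922799538
Gamma = exp(-qT) * phi(d1) / (S * sigma * sqrt(T)) = 0.9900498337 * 0.2764537435 / (0.9500 * 0.3000 * 0.5000000000) = 1.920723


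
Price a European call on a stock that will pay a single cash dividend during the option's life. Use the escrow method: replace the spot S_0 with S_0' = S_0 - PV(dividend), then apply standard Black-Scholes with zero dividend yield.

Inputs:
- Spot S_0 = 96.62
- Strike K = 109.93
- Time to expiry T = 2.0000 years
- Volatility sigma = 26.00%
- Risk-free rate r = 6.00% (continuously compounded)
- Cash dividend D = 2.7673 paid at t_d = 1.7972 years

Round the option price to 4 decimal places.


Answer: Price = 12.3577

Derivation:
PV(D) = D * exp(-r * t_d) = 2.7673 * 0.89777841 = 2.48442220
S_0' = S_0 - PV(D) = 96.6200 - 2.48442220 = 94.13557780
d1 = (ln(S_0'/K) + (r + sigma^2/2)*T) / (sigma*sqrt(T)) = 0.08836730
d2 = d1 - sigma*sqrt(T) = -0.27932823
exp(-rT) = 0.88692044
N(d1) = 0.53520762; N(d2) = 0.38999647
C = S_0' * N(d1) - K * exp(-rT) * N(d2) = 94.13557780 * 0.53520762 - 109.9300 * 0.88692044 * 0.38999647 = 12.3577


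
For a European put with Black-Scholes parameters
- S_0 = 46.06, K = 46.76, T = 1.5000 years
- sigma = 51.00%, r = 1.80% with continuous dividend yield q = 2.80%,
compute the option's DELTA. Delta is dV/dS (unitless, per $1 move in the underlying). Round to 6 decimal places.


d1 = 0.2641474630; d2 = -0.3604724214
phi(d1) = 0.3852643818; exp(-qT) = 0.9588697806; exp(-rT) = 0.9733612415
N(-d1) = 0.3958331460
Delta = -exp(-qT) * N(-d1) = -0.9588697806 * 0.3958331460 = -0.379552

Answer: Delta = -0.379552


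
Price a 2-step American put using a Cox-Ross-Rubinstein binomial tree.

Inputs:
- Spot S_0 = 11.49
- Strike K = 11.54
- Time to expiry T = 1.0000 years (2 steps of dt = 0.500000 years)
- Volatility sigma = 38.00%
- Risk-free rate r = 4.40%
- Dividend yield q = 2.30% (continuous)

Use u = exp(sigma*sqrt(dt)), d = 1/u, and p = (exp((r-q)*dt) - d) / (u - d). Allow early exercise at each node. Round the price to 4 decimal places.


dt = T/N = 0.500000
u = exp(sigma*sqrt(dt)) = 1.308263; d = 1/u = 0.764372
p = (exp((r-q)*dt) - d) / (u - d) = 0.452633
Discount per step: exp(-r*dt) = 0.978240
Stock lattice S(k, i) with i counting down-moves:
  k=0: S(0,0) = 11.4900
  k=1: S(1,0) = 15.0319; S(1,1) = 8.7826
  k=2: S(2,0) = 19.6657; S(2,1) = 11.4900; S(2,2) = 6.7132
Terminal payoffs V(N, i) = max(K - S_T, 0):
  V(2,0) = 0.000000; V(2,1) = 0.050000; V(2,2) = 4.826799
Backward induction: V(k, i) = exp(-r*dt) * [p * V(k+1, i) + (1-p) * V(k+1, i+1)]; then take max(V_cont, immediate exercise) for American.
  V(1,0) = exp(-r*dt) * [p*0.000000 + (1-p)*0.050000] = 0.026773; exercise = 0.000000; V(1,0) = max -> 0.026773
  V(1,1) = exp(-r*dt) * [p*0.050000 + (1-p)*4.826799] = 2.606679; exercise = 2.757365; V(1,1) = max -> 2.757365
  V(0,0) = exp(-r*dt) * [p*0.026773 + (1-p)*2.757365] = 1.488303; exercise = 0.050000; V(0,0) = max -> 1.488303

Answer: Price = V(0,0) = 1.4883


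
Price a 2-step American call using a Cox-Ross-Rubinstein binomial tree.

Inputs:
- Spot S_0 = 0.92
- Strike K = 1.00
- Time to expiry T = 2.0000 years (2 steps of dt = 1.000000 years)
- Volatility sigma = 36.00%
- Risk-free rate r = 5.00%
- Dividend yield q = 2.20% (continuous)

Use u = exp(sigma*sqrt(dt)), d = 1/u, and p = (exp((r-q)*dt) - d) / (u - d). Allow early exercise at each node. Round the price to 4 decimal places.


Answer: Price = V(0,0) = 0.1628

Derivation:
dt = T/N = 1.000000
u = exp(sigma*sqrt(dt)) = 1.433329; d = 1/u = 0.697676
p = (exp((r-q)*dt) - d) / (u - d) = 0.449559
Discount per step: exp(-r*dt) = 0.951229
Stock lattice S(k, i) with i counting down-moves:
  k=0: S(0,0) = 0.9200
  k=1: S(1,0) = 1.3187; S(1,1) = 0.6419
  k=2: S(2,0) = 1.8901; S(2,1) = 0.9200; S(2,2) = 0.4478
Terminal payoffs V(N, i) = max(S_T - K, 0):
  V(2,0) = 0.890079; V(2,1) = 0.000000; V(2,2) = 0.000000
Backward induction: V(k, i) = exp(-r*dt) * [p * V(k+1, i) + (1-p) * V(k+1, i+1)]; then take max(V_cont, immediate exercise) for American.
  V(1,0) = exp(-r*dt) * [p*0.890079 + (1-p)*0.000000] = 0.380628; exercise = 0.318663; V(1,0) = max -> 0.380628
  V(1,1) = exp(-r*dt) * [p*0.000000 + (1-p)*0.000000] = 0.000000; exercise = 0.000000; V(1,1) = max -> 0.000000
  V(0,0) = exp(-r*dt) * [p*0.380628 + (1-p)*0.000000] = 0.162769; exercise = 0.000000; V(0,0) = max -> 0.162769


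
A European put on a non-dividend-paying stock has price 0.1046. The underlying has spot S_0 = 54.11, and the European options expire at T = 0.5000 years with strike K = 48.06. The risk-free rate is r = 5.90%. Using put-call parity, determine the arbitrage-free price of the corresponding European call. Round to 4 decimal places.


Answer: Call price = 7.5517

Derivation:
Put-call parity: C - P = S_0 * exp(-qT) - K * exp(-rT).
S_0 * exp(-qT) = 54.1100 * 1.00000000 = 54.11000000
K * exp(-rT) = 48.0600 * 0.97093088 = 46.66293798
C = P + S*exp(-qT) - K*exp(-rT)
C = 0.1046 + 54.11000000 - 46.66293798 = 7.5517


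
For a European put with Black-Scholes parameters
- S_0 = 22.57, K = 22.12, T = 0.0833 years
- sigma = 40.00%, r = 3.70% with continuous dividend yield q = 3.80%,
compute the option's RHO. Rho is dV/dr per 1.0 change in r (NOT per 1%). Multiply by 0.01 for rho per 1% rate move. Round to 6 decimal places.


d1 = 0.2314492712; d2 = 0.1160023136
phi(d1) = 0.3883986899; exp(-qT) = 0.9968396046; exp(-rT) = 0.9969226448
N(-d2) = 0.4538253541
Rho = -K*T*exp(-rT)*N(-d2) = -22.1200 * 0.0833 * 0.9969226448 * 0.4538253541 = -0.833643

Answer: Rho = -0.833643


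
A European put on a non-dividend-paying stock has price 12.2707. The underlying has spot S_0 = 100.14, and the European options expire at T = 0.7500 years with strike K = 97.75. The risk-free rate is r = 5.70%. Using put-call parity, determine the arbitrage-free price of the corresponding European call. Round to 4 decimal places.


Put-call parity: C - P = S_0 * exp(-qT) - K * exp(-rT).
S_0 * exp(-qT) = 100.1400 * 1.00000000 = 100.14000000
K * exp(-rT) = 97.7500 * 0.95815090 = 93.65925027
C = P + S*exp(-qT) - K*exp(-rT)
C = 12.2707 + 100.14000000 - 93.65925027 = 18.7514

Answer: Call price = 18.7514


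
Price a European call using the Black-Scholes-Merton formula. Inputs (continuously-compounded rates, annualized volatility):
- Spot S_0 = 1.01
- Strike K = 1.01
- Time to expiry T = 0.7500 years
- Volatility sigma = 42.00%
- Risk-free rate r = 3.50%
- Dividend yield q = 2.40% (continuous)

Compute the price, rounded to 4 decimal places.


Answer: Price = 0.1467

Derivation:
d1 = (ln(S/K) + (r - q + 0.5*sigma^2) * T) / (sigma * sqrt(T)) = 0.20454695
d2 = d1 - sigma * sqrt(T) = -0.15918372
exp(-rT) = 0.97409154; exp(-qT) = 0.98216103
C = S_0 * exp(-qT) * N(d1) - K * exp(-rT) * N(d2)
N(d1) = 0.58103695; N(d2) = 0.43676207
C = 1.0100 * 0.98216103 * 0.58103695 - 1.0100 * 0.97409154 * 0.43676207 = 0.1467


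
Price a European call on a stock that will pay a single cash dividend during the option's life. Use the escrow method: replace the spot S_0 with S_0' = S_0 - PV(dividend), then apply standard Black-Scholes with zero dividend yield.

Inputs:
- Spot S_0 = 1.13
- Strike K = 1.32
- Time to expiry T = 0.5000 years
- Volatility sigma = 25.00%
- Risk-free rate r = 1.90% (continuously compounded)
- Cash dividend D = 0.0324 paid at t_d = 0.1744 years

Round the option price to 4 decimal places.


PV(D) = D * exp(-r * t_d) = 0.0324 * 0.99669188 = 0.03229282
S_0' = S_0 - PV(D) = 1.1300 - 0.03229282 = 1.09770718
d1 = (ln(S_0'/K) + (r + sigma^2/2)*T) / (sigma*sqrt(T)) = -0.90104134
d2 = d1 - sigma*sqrt(T) = -1.07781804
exp(-rT) = 0.99054498
N(d1) = 0.18378317; N(d2) = 0.14055748
C = S_0' * N(d1) - K * exp(-rT) * N(d2) = 1.09770718 * 0.18378317 - 1.3200 * 0.99054498 * 0.14055748 = 0.0180

Answer: Price = 0.0180


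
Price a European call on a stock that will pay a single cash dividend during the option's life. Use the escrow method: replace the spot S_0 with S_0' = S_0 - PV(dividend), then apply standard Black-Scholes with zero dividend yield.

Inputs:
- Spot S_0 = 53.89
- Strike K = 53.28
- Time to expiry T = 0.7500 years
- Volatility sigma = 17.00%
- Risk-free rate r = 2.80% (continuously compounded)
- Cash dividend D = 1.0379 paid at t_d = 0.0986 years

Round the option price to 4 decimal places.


PV(D) = D * exp(-r * t_d) = 1.0379 * 0.99724301 = 1.03503852
S_0' = S_0 - PV(D) = 53.8900 - 1.03503852 = 52.85496148
d1 = (ln(S_0'/K) + (r + sigma^2/2)*T) / (sigma*sqrt(T)) = 0.16184867
d2 = d1 - sigma*sqrt(T) = 0.01462435
exp(-rT) = 0.97921896
N(d1) = 0.56428749; N(d2) = 0.50583406
C = S_0' * N(d1) - K * exp(-rT) * N(d2) = 52.85496148 * 0.56428749 - 53.2800 * 0.97921896 * 0.50583406 = 3.4346

Answer: Price = 3.4346


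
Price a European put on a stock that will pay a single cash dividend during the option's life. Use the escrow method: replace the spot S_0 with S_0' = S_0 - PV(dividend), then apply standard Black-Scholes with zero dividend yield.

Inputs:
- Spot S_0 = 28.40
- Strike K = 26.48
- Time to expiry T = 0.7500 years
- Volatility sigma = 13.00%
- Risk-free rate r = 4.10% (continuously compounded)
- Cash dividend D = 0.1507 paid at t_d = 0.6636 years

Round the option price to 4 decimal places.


Answer: Price = 0.3338

Derivation:
PV(D) = D * exp(-r * t_d) = 0.1507 * 0.97315919 = 0.14665509
S_0' = S_0 - PV(D) = 28.4000 - 0.14665509 = 28.25334491
d1 = (ln(S_0'/K) + (r + sigma^2/2)*T) / (sigma*sqrt(T)) = 0.90519305
d2 = d1 - sigma*sqrt(T) = 0.79260975
exp(-rT) = 0.96971797
N(-d1) = 0.18268156; N(-d2) = 0.21400261
P = K * exp(-rT) * N(-d2) - S_0' * N(-d1) = 26.4800 * 0.96971797 * 0.21400261 - 28.25334491 * 0.18268156 = 0.3338


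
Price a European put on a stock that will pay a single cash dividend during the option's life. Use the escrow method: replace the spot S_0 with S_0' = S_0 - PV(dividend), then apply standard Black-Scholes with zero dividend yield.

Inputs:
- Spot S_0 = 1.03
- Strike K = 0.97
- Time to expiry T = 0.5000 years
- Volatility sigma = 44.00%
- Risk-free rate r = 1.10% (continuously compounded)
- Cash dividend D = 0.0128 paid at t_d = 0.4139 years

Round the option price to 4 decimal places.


PV(D) = D * exp(-r * t_d) = 0.0128 * 0.99545745 = 0.01274186
S_0' = S_0 - PV(D) = 1.0300 - 0.01274186 = 1.01725814
d1 = (ln(S_0'/K) + (r + sigma^2/2)*T) / (sigma*sqrt(T)) = 0.32613732
d2 = d1 - sigma*sqrt(T) = 0.01501034
exp(-rT) = 0.99451510
N(-d1) = 0.37216023; N(-d2) = 0.49401197
P = K * exp(-rT) * N(-d2) - S_0' * N(-d1) = 0.9700 * 0.99451510 * 0.49401197 - 1.01725814 * 0.37216023 = 0.0980

Answer: Price = 0.0980


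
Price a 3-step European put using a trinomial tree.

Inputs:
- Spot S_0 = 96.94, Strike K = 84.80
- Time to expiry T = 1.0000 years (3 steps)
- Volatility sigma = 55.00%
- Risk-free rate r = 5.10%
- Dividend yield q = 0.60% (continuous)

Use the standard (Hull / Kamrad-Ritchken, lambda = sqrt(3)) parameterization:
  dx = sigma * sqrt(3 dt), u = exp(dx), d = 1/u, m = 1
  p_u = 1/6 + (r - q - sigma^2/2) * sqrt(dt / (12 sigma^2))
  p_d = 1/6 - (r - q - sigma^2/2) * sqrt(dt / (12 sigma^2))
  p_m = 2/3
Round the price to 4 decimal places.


Answer: Price = V(0,0) = 12.1550

Derivation:
dt = T/N = 0.333333; dx = sigma*sqrt(3*dt) = 0.550000
u = exp(dx) = 1.733253; d = 1/u = 0.576950
p_u = 0.134470, p_m = 0.666667, p_d = 0.198864
Discount per step: exp(-r*dt) = 0.983144
Stock lattice S(k, j) with j the centered position index:
  k=0: S(0,+0) = 96.9400
  k=1: S(1,-1) = 55.9295; S(1,+0) = 96.9400; S(1,+1) = 168.0215
  k=2: S(2,-2) = 32.2685; S(2,-1) = 55.9295; S(2,+0) = 96.9400; S(2,+1) = 168.0215; S(2,+2) = 291.2239
  k=3: S(3,-3) = 18.6173; S(3,-2) = 32.2685; S(3,-1) = 55.9295; S(3,+0) = 96.9400; S(3,+1) = 168.0215; S(3,+2) = 291.2239; S(3,+3) = 504.7646
Terminal payoffs V(N, j) = max(K - S_T, 0):
  V(3,-3) = 66.182682; V(3,-2) = 52.531477; V(3,-1) = 28.870485; V(3,+0) = 0.000000; V(3,+1) = 0.000000; V(3,+2) = 0.000000; V(3,+3) = 0.000000
Backward induction: V(k, j) = exp(-r*dt) * [p_u * V(k+1, j+1) + p_m * V(k+1, j) + p_d * V(k+1, j-1)]
  V(2,-2) = exp(-r*dt) * [p_u*28.870485 + p_m*52.531477 + p_d*66.182682] = 51.186903
  V(2,-1) = exp(-r*dt) * [p_u*0.000000 + p_m*28.870485 + p_d*52.531477] = 29.193066
  V(2,+0) = exp(-r*dt) * [p_u*0.000000 + p_m*0.000000 + p_d*28.870485] = 5.644513
  V(2,+1) = exp(-r*dt) * [p_u*0.000000 + p_m*0.000000 + p_d*0.000000] = 0.000000
  V(2,+2) = exp(-r*dt) * [p_u*0.000000 + p_m*0.000000 + p_d*0.000000] = 0.000000
  V(1,-1) = exp(-r*dt) * [p_u*5.644513 + p_m*29.193066 + p_d*51.186903] = 29.887837
  V(1,+0) = exp(-r*dt) * [p_u*0.000000 + p_m*5.644513 + p_d*29.193066] = 9.407159
  V(1,+1) = exp(-r*dt) * [p_u*0.000000 + p_m*0.000000 + p_d*5.644513] = 1.103567
  V(0,+0) = exp(-r*dt) * [p_u*1.103567 + p_m*9.407159 + p_d*29.887837] = 12.155038


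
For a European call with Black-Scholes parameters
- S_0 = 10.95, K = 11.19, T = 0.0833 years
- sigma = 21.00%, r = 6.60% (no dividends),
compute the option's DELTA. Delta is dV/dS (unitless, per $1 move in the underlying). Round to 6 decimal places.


d1 = -0.2367032382; d2 = -0.2973128909
phi(d1) = 0.3879213195; exp(-qT) = 1.0000000000; exp(-rT) = 0.9945172852
N(d1) = 0.4064435113
Delta = exp(-qT) * N(d1) = 1.0000000000 * 0.4064435113 = 0.406444

Answer: Delta = 0.406444


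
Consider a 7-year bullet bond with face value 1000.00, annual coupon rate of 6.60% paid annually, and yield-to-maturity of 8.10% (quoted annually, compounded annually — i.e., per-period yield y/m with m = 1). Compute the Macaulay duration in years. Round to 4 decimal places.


Coupon per period c = face * coupon_rate / m = 66.000000
Periods per year m = 1; per-period yield y/m = 0.081000
Number of cashflows N = 7
Cashflows (t years, CF_t, discount factor 1/(1+y/m)^(m*t), PV):
  t = 1.0000: CF_t = 66.000000, DF = 0.925069, PV = 61.054579
  t = 2.0000: CF_t = 66.000000, DF = 0.855753, PV = 56.479722
  t = 3.0000: CF_t = 66.000000, DF = 0.791631, PV = 52.247661
  t = 4.0000: CF_t = 66.000000, DF = 0.732314, PV = 48.332711
  t = 5.0000: CF_t = 66.000000, DF = 0.677441, PV = 44.711111
  t = 6.0000: CF_t = 66.000000, DF = 0.626680, PV = 41.360880
  t = 7.0000: CF_t = 1066.000000, DF = 0.579722, PV = 617.984165
Price P = sum_t PV_t = 922.170830
Macaulay numerator sum_t t * PV_t:
  t * PV_t at t = 1.0000: 61.054579
  t * PV_t at t = 2.0000: 112.959443
  t * PV_t at t = 3.0000: 156.742983
  t * PV_t at t = 4.0000: 193.330846
  t * PV_t at t = 5.0000: 223.555557
  t * PV_t at t = 6.0000: 248.165281
  t * PV_t at t = 7.0000: 4325.889155
Macaulay duration D = (sum_t t * PV_t) / P = 5321.697844 / 922.170830 = 5.770837

Answer: Macaulay duration = 5.7708 years


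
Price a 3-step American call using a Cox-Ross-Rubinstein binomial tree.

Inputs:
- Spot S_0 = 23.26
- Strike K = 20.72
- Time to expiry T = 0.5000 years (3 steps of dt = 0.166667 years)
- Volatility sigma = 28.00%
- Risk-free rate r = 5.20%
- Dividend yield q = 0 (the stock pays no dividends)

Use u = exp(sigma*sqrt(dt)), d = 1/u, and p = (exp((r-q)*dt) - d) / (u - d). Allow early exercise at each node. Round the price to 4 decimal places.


Answer: Price = V(0,0) = 3.5563

Derivation:
dt = T/N = 0.166667
u = exp(sigma*sqrt(dt)) = 1.121099; d = 1/u = 0.891982
p = (exp((r-q)*dt) - d) / (u - d) = 0.509444
Discount per step: exp(-r*dt) = 0.991371
Stock lattice S(k, i) with i counting down-moves:
  k=0: S(0,0) = 23.2600
  k=1: S(1,0) = 26.0768; S(1,1) = 20.7475
  k=2: S(2,0) = 29.2346; S(2,1) = 23.2600; S(2,2) = 18.5064
  k=3: S(3,0) = 32.7749; S(3,1) = 26.0768; S(3,2) = 20.7475; S(3,3) = 16.5074
Terminal payoffs V(N, i) = max(S_T - K, 0):
  V(3,0) = 12.054924; V(3,1) = 5.356764; V(3,2) = 0.027497; V(3,3) = 0.000000
Backward induction: V(k, i) = exp(-r*dt) * [p * V(k+1, i) + (1-p) * V(k+1, i+1)]; then take max(V_cont, immediate exercise) for American.
  V(2,0) = exp(-r*dt) * [p*12.054924 + (1-p)*5.356764] = 8.693434; exercise = 8.514637; V(2,0) = max -> 8.693434
  V(2,1) = exp(-r*dt) * [p*5.356764 + (1-p)*0.027497] = 2.718797; exercise = 2.540000; V(2,1) = max -> 2.718797
  V(2,2) = exp(-r*dt) * [p*0.027497 + (1-p)*0.000000] = 0.013887; exercise = 0.000000; V(2,2) = max -> 0.013887
  V(1,0) = exp(-r*dt) * [p*8.693434 + (1-p)*2.718797] = 5.712816; exercise = 5.356764; V(1,0) = max -> 5.712816
  V(1,1) = exp(-r*dt) * [p*2.718797 + (1-p)*0.013887] = 1.379878; exercise = 0.027497; V(1,1) = max -> 1.379878
  V(0,0) = exp(-r*dt) * [p*5.712816 + (1-p)*1.379878] = 3.556314; exercise = 2.540000; V(0,0) = max -> 3.556314


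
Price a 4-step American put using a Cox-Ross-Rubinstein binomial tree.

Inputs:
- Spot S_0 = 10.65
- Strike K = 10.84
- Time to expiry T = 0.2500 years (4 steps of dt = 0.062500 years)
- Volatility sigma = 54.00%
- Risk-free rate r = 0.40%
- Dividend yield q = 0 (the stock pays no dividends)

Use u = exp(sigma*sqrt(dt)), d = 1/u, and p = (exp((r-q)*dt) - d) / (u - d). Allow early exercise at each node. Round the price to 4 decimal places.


Answer: Price = V(0,0) = 1.2110

Derivation:
dt = T/N = 0.062500
u = exp(sigma*sqrt(dt)) = 1.144537; d = 1/u = 0.873716
p = (exp((r-q)*dt) - d) / (u - d) = 0.467224
Discount per step: exp(-r*dt) = 0.999750
Stock lattice S(k, i) with i counting down-moves:
  k=0: S(0,0) = 10.6500
  k=1: S(1,0) = 12.1893; S(1,1) = 9.3051
  k=2: S(2,0) = 13.9511; S(2,1) = 10.6500; S(2,2) = 8.1300
  k=3: S(3,0) = 15.9676; S(3,1) = 12.1893; S(3,2) = 9.3051; S(3,3) = 7.1033
  k=4: S(4,0) = 18.2755; S(4,1) = 13.9511; S(4,2) = 10.6500; S(4,3) = 8.1300; S(4,4) = 6.2063
Terminal payoffs V(N, i) = max(K - S_T, 0):
  V(4,0) = 0.000000; V(4,1) = 0.000000; V(4,2) = 0.190000; V(4,3) = 2.710008; V(4,4) = 4.633731
Backward induction: V(k, i) = exp(-r*dt) * [p * V(k+1, i) + (1-p) * V(k+1, i+1)]; then take max(V_cont, immediate exercise) for American.
  V(3,0) = exp(-r*dt) * [p*0.000000 + (1-p)*0.000000] = 0.000000; exercise = 0.000000; V(3,0) = max -> 0.000000
  V(3,1) = exp(-r*dt) * [p*0.000000 + (1-p)*0.190000] = 0.101202; exercise = 0.000000; V(3,1) = max -> 0.101202
  V(3,2) = exp(-r*dt) * [p*0.190000 + (1-p)*2.710008] = 1.532216; exercise = 1.534926; V(3,2) = max -> 1.534926
  V(3,3) = exp(-r*dt) * [p*2.710008 + (1-p)*4.633731] = 3.733987; exercise = 3.736697; V(3,3) = max -> 3.736697
  V(2,0) = exp(-r*dt) * [p*0.000000 + (1-p)*0.101202] = 0.053905; exercise = 0.000000; V(2,0) = max -> 0.053905
  V(2,1) = exp(-r*dt) * [p*0.101202 + (1-p)*1.534926] = 0.864839; exercise = 0.190000; V(2,1) = max -> 0.864839
  V(2,2) = exp(-r*dt) * [p*1.534926 + (1-p)*3.736697] = 2.707299; exercise = 2.710008; V(2,2) = max -> 2.710008
  V(1,0) = exp(-r*dt) * [p*0.053905 + (1-p)*0.864839] = 0.485829; exercise = 0.000000; V(1,0) = max -> 0.485829
  V(1,1) = exp(-r*dt) * [p*0.864839 + (1-p)*2.710008] = 1.847438; exercise = 1.534926; V(1,1) = max -> 1.847438
  V(0,0) = exp(-r*dt) * [p*0.485829 + (1-p)*1.847438] = 1.210958; exercise = 0.190000; V(0,0) = max -> 1.210958


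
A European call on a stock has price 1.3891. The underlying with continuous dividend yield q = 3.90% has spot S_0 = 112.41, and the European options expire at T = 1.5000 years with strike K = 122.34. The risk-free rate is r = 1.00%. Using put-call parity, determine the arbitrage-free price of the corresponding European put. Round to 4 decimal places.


Answer: Put price = 15.8850

Derivation:
Put-call parity: C - P = S_0 * exp(-qT) - K * exp(-rT).
S_0 * exp(-qT) = 112.4100 * 0.94317824 = 106.02266600
K * exp(-rT) = 122.3400 * 0.98511194 = 120.51859469
P = C - S*exp(-qT) + K*exp(-rT)
P = 1.3891 - 106.02266600 + 120.51859469 = 15.8850


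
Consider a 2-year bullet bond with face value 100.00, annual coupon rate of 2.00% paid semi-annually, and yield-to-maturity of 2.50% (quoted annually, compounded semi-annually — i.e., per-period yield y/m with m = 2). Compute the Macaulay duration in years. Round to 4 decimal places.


Answer: Macaulay duration = 1.9703 years

Derivation:
Coupon per period c = face * coupon_rate / m = 1.000000
Periods per year m = 2; per-period yield y/m = 0.012500
Number of cashflows N = 4
Cashflows (t years, CF_t, discount factor 1/(1+y/m)^(m*t), PV):
  t = 0.5000: CF_t = 1.000000, DF = 0.987654, PV = 0.987654
  t = 1.0000: CF_t = 1.000000, DF = 0.975461, PV = 0.975461
  t = 1.5000: CF_t = 1.000000, DF = 0.963418, PV = 0.963418
  t = 2.0000: CF_t = 101.000000, DF = 0.951524, PV = 96.103952
Price P = sum_t PV_t = 99.030486
Macaulay numerator sum_t t * PV_t:
  t * PV_t at t = 0.5000: 0.493827
  t * PV_t at t = 1.0000: 0.975461
  t * PV_t at t = 1.5000: 1.445127
  t * PV_t at t = 2.0000: 192.207904
Macaulay duration D = (sum_t t * PV_t) / P = 195.122319 / 99.030486 = 1.970326


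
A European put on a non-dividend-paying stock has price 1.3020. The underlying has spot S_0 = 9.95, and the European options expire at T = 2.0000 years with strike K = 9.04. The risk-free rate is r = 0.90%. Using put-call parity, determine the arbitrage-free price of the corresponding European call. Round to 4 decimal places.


Answer: Call price = 2.3733

Derivation:
Put-call parity: C - P = S_0 * exp(-qT) - K * exp(-rT).
S_0 * exp(-qT) = 9.9500 * 1.00000000 = 9.95000000
K * exp(-rT) = 9.0400 * 0.98216103 = 8.87873573
C = P + S*exp(-qT) - K*exp(-rT)
C = 1.3020 + 9.95000000 - 8.87873573 = 2.3733


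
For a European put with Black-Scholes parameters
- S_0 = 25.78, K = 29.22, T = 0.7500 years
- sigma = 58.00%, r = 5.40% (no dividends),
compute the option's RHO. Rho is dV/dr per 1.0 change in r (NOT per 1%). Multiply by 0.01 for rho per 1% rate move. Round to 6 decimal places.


d1 = 0.0824129507; d2 = -0.4198817835
phi(d1) = 0.3975897913; exp(-qT) = 1.0000000000; exp(-rT) = 0.9603091645
N(-d2) = 0.6627140920
Rho = -K*T*exp(-rT)*N(-d2) = -29.2200 * 0.7500 * 0.9603091645 * 0.6627140920 = -13.946934

Answer: Rho = -13.946934


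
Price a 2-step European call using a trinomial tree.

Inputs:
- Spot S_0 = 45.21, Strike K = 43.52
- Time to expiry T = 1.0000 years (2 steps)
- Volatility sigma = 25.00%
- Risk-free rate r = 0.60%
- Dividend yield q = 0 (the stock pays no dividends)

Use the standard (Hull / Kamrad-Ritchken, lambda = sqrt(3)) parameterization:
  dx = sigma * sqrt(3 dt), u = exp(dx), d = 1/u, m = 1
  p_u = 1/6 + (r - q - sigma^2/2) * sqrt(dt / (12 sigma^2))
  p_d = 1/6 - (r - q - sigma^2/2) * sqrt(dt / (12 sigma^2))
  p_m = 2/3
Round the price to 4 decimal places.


dt = T/N = 0.500000; dx = sigma*sqrt(3*dt) = 0.306186
u = exp(dx) = 1.358235; d = 1/u = 0.736250
p_u = 0.146050, p_m = 0.666667, p_d = 0.187283
Discount per step: exp(-r*dt) = 0.997004
Stock lattice S(k, j) with j the centered position index:
  k=0: S(0,+0) = 45.2100
  k=1: S(1,-1) = 33.2858; S(1,+0) = 45.2100; S(1,+1) = 61.4058
  k=2: S(2,-2) = 24.5067; S(2,-1) = 33.2858; S(2,+0) = 45.2100; S(2,+1) = 61.4058; S(2,+2) = 83.4035
Terminal payoffs V(N, j) = max(S_T - K, 0):
  V(2,-2) = 0.000000; V(2,-1) = 0.000000; V(2,+0) = 1.690000; V(2,+1) = 17.885814; V(2,+2) = 39.883539
Backward induction: V(k, j) = exp(-r*dt) * [p_u * V(k+1, j+1) + p_m * V(k+1, j) + p_d * V(k+1, j-1)]
  V(1,-1) = exp(-r*dt) * [p_u*1.690000 + p_m*0.000000 + p_d*0.000000] = 0.246085
  V(1,+0) = exp(-r*dt) * [p_u*17.885814 + p_m*1.690000 + p_d*0.000000] = 3.727692
  V(1,+1) = exp(-r*dt) * [p_u*39.883539 + p_m*17.885814 + p_d*1.690000] = 18.011266
  V(0,+0) = exp(-r*dt) * [p_u*18.011266 + p_m*3.727692 + p_d*0.246085] = 5.146301

Answer: Price = V(0,0) = 5.1463


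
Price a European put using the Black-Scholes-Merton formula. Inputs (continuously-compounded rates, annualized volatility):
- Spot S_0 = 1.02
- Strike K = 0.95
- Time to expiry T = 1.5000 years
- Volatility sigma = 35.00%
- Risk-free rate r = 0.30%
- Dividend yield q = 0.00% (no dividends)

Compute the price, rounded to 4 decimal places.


d1 = (ln(S/K) + (r - q + 0.5*sigma^2) * T) / (sigma * sqrt(T)) = 0.39068410
d2 = d1 - sigma * sqrt(T) = -0.03797661
exp(-rT) = 0.99551011; exp(-qT) = 1.00000000
P = K * exp(-rT) * N(-d2) - S_0 * exp(-qT) * N(-d1)
N(-d1) = 0.34801538; N(-d2) = 0.51514683
P = 0.9500 * 0.99551011 * 0.51514683 - 1.0200 * 1.00000000 * 0.34801538 = 0.1322

Answer: Price = 0.1322


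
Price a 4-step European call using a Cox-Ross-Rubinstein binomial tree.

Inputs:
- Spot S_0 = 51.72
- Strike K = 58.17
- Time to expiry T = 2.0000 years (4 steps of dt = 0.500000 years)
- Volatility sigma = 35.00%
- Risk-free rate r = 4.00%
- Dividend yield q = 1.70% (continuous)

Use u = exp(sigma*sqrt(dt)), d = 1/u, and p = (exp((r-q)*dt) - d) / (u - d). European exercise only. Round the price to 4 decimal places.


dt = T/N = 0.500000
u = exp(sigma*sqrt(dt)) = 1.280803; d = 1/u = 0.780760
p = (exp((r-q)*dt) - d) / (u - d) = 0.461573
Discount per step: exp(-r*dt) = 0.980199
Stock lattice S(k, i) with i counting down-moves:
  k=0: S(0,0) = 51.7200
  k=1: S(1,0) = 66.2431; S(1,1) = 40.3809
  k=2: S(2,0) = 84.8444; S(2,1) = 51.7200; S(2,2) = 31.5278
  k=3: S(3,0) = 108.6690; S(3,1) = 66.2431; S(3,2) = 40.3809; S(3,3) = 24.6157
  k=4: S(4,0) = 139.1836; S(4,1) = 84.8444; S(4,2) = 51.7200; S(4,3) = 31.5278; S(4,4) = 19.2189
Terminal payoffs V(N, i) = max(S_T - K, 0):
  V(4,0) = 81.013617; V(4,1) = 26.674426; V(4,2) = 0.000000; V(4,3) = 0.000000; V(4,4) = 0.000000
Backward induction: V(k, i) = exp(-r*dt) * [p * V(k+1, i) + (1-p) * V(k+1, i+1)].
  V(3,0) = exp(-r*dt) * [p*81.013617 + (1-p)*26.674426] = 50.731083
  V(3,1) = exp(-r*dt) * [p*26.674426 + (1-p)*0.000000] = 12.068392
  V(3,2) = exp(-r*dt) * [p*0.000000 + (1-p)*0.000000] = 0.000000
  V(3,3) = exp(-r*dt) * [p*0.000000 + (1-p)*0.000000] = 0.000000
  V(2,0) = exp(-r*dt) * [p*50.731083 + (1-p)*12.068392] = 29.321701
  V(2,1) = exp(-r*dt) * [p*12.068392 + (1-p)*0.000000] = 5.460139
  V(2,2) = exp(-r*dt) * [p*0.000000 + (1-p)*0.000000] = 0.000000
  V(1,0) = exp(-r*dt) * [p*29.321701 + (1-p)*5.460139] = 16.147780
  V(1,1) = exp(-r*dt) * [p*5.460139 + (1-p)*0.000000] = 2.470348
  V(0,0) = exp(-r*dt) * [p*16.147780 + (1-p)*2.470348] = 8.609554

Answer: Price = V(0,0) = 8.6096


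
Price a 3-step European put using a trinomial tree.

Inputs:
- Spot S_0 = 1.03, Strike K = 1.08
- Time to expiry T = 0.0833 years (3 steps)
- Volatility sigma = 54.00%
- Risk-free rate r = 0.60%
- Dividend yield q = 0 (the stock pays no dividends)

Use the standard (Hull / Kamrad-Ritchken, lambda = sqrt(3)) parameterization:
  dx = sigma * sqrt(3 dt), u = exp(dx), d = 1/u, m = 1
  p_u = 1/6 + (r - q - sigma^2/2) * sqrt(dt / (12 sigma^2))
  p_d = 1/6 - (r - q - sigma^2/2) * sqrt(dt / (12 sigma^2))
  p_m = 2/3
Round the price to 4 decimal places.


dt = T/N = 0.027767; dx = sigma*sqrt(3*dt) = 0.155853
u = exp(dx) = 1.168655; d = 1/u = 0.855685
p_u = 0.154213, p_m = 0.666667, p_d = 0.179120
Discount per step: exp(-r*dt) = 0.999833
Stock lattice S(k, j) with j the centered position index:
  k=0: S(0,+0) = 1.0300
  k=1: S(1,-1) = 0.8814; S(1,+0) = 1.0300; S(1,+1) = 1.2037
  k=2: S(2,-2) = 0.7542; S(2,-1) = 0.8814; S(2,+0) = 1.0300; S(2,+1) = 1.2037; S(2,+2) = 1.4067
  k=3: S(3,-3) = 0.6453; S(3,-2) = 0.7542; S(3,-1) = 0.8814; S(3,+0) = 1.0300; S(3,+1) = 1.2037; S(3,+2) = 1.4067; S(3,+3) = 1.6440
Terminal payoffs V(N, j) = max(K - S_T, 0):
  V(3,-3) = 0.434675; V(3,-2) = 0.325838; V(3,-1) = 0.198645; V(3,+0) = 0.050000; V(3,+1) = 0.000000; V(3,+2) = 0.000000; V(3,+3) = 0.000000
Backward induction: V(k, j) = exp(-r*dt) * [p_u * V(k+1, j+1) + p_m * V(k+1, j) + p_d * V(k+1, j-1)]
  V(2,-2) = exp(-r*dt) * [p_u*0.198645 + p_m*0.325838 + p_d*0.434675] = 0.325664
  V(2,-1) = exp(-r*dt) * [p_u*0.050000 + p_m*0.198645 + p_d*0.325838] = 0.198472
  V(2,+0) = exp(-r*dt) * [p_u*0.000000 + p_m*0.050000 + p_d*0.198645] = 0.068903
  V(2,+1) = exp(-r*dt) * [p_u*0.000000 + p_m*0.000000 + p_d*0.050000] = 0.008955
  V(2,+2) = exp(-r*dt) * [p_u*0.000000 + p_m*0.000000 + p_d*0.000000] = 0.000000
  V(1,-1) = exp(-r*dt) * [p_u*0.068903 + p_m*0.198472 + p_d*0.325664] = 0.201240
  V(1,+0) = exp(-r*dt) * [p_u*0.008955 + p_m*0.068903 + p_d*0.198472] = 0.082853
  V(1,+1) = exp(-r*dt) * [p_u*0.000000 + p_m*0.008955 + p_d*0.068903] = 0.018309
  V(0,+0) = exp(-r*dt) * [p_u*0.018309 + p_m*0.082853 + p_d*0.201240] = 0.094089

Answer: Price = V(0,0) = 0.0941


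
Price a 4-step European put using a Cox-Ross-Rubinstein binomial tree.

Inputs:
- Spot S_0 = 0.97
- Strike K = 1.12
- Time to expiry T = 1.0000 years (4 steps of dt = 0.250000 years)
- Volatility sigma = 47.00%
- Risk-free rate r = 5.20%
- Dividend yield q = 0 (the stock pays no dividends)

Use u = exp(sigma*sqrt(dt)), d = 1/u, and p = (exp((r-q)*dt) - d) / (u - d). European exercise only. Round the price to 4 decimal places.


Answer: Price = V(0,0) = 0.2458

Derivation:
dt = T/N = 0.250000
u = exp(sigma*sqrt(dt)) = 1.264909; d = 1/u = 0.790571
p = (exp((r-q)*dt) - d) / (u - d) = 0.469104
Discount per step: exp(-r*dt) = 0.987084
Stock lattice S(k, i) with i counting down-moves:
  k=0: S(0,0) = 0.9700
  k=1: S(1,0) = 1.2270; S(1,1) = 0.7669
  k=2: S(2,0) = 1.5520; S(2,1) = 0.9700; S(2,2) = 0.6063
  k=3: S(3,0) = 1.9631; S(3,1) = 1.2270; S(3,2) = 0.7669; S(3,3) = 0.4793
  k=4: S(4,0) = 2.4832; S(4,1) = 1.5520; S(4,2) = 0.9700; S(4,3) = 0.6063; S(4,4) = 0.3789
Terminal payoffs V(N, i) = max(K - S_T, 0):
  V(4,0) = 0.000000; V(4,1) = 0.000000; V(4,2) = 0.150000; V(4,3) = 0.513748; V(4,4) = 0.741091
Backward induction: V(k, i) = exp(-r*dt) * [p * V(k+1, i) + (1-p) * V(k+1, i+1)].
  V(3,0) = exp(-r*dt) * [p*0.000000 + (1-p)*0.000000] = 0.000000
  V(3,1) = exp(-r*dt) * [p*0.000000 + (1-p)*0.150000] = 0.078606
  V(3,2) = exp(-r*dt) * [p*0.150000 + (1-p)*0.513748] = 0.338681
  V(3,3) = exp(-r*dt) * [p*0.513748 + (1-p)*0.741091] = 0.626249
  V(2,0) = exp(-r*dt) * [p*0.000000 + (1-p)*0.078606] = 0.041192
  V(2,1) = exp(-r*dt) * [p*0.078606 + (1-p)*0.338681] = 0.213880
  V(2,2) = exp(-r*dt) * [p*0.338681 + (1-p)*0.626249] = 0.485003
  V(1,0) = exp(-r*dt) * [p*0.041192 + (1-p)*0.213880] = 0.131155
  V(1,1) = exp(-r*dt) * [p*0.213880 + (1-p)*0.485003] = 0.353196
  V(0,0) = exp(-r*dt) * [p*0.131155 + (1-p)*0.353196] = 0.245819


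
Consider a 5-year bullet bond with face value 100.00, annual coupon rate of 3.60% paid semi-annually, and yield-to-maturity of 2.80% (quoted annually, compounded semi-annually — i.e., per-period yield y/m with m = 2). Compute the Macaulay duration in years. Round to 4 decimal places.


Coupon per period c = face * coupon_rate / m = 1.800000
Periods per year m = 2; per-period yield y/m = 0.014000
Number of cashflows N = 10
Cashflows (t years, CF_t, discount factor 1/(1+y/m)^(m*t), PV):
  t = 0.5000: CF_t = 1.800000, DF = 0.986193, PV = 1.775148
  t = 1.0000: CF_t = 1.800000, DF = 0.972577, PV = 1.750639
  t = 1.5000: CF_t = 1.800000, DF = 0.959149, PV = 1.726468
  t = 2.0000: CF_t = 1.800000, DF = 0.945906, PV = 1.702632
  t = 2.5000: CF_t = 1.800000, DF = 0.932847, PV = 1.679124
  t = 3.0000: CF_t = 1.800000, DF = 0.919967, PV = 1.655941
  t = 3.5000: CF_t = 1.800000, DF = 0.907265, PV = 1.633078
  t = 4.0000: CF_t = 1.800000, DF = 0.894739, PV = 1.610530
  t = 4.5000: CF_t = 1.800000, DF = 0.882386, PV = 1.588294
  t = 5.0000: CF_t = 101.800000, DF = 0.870203, PV = 88.586640
Price P = sum_t PV_t = 103.708493
Macaulay numerator sum_t t * PV_t:
  t * PV_t at t = 0.5000: 0.887574
  t * PV_t at t = 1.0000: 1.750639
  t * PV_t at t = 1.5000: 2.589703
  t * PV_t at t = 2.0000: 3.405263
  t * PV_t at t = 2.5000: 4.197810
  t * PV_t at t = 3.0000: 4.967822
  t * PV_t at t = 3.5000: 5.715772
  t * PV_t at t = 4.0000: 6.442121
  t * PV_t at t = 4.5000: 7.147323
  t * PV_t at t = 5.0000: 442.933198
Macaulay duration D = (sum_t t * PV_t) / P = 480.037224 / 103.708493 = 4.628717

Answer: Macaulay duration = 4.6287 years


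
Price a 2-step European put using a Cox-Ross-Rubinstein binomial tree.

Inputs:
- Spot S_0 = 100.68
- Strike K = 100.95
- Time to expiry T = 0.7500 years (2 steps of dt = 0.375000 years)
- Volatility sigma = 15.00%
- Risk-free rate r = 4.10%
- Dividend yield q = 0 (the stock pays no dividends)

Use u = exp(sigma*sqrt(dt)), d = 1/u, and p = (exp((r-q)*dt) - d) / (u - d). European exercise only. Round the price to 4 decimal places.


dt = T/N = 0.375000
u = exp(sigma*sqrt(dt)) = 1.096207; d = 1/u = 0.912237
p = (exp((r-q)*dt) - d) / (u - d) = 0.561271
Discount per step: exp(-r*dt) = 0.984743
Stock lattice S(k, i) with i counting down-moves:
  k=0: S(0,0) = 100.6800
  k=1: S(1,0) = 110.3661; S(1,1) = 91.8440
  k=2: S(2,0) = 120.9841; S(2,1) = 100.6800; S(2,2) = 83.7834
Terminal payoffs V(N, i) = max(K - S_T, 0):
  V(2,0) = 0.000000; V(2,1) = 0.270000; V(2,2) = 17.166555
Backward induction: V(k, i) = exp(-r*dt) * [p * V(k+1, i) + (1-p) * V(k+1, i+1)].
  V(1,0) = exp(-r*dt) * [p*0.000000 + (1-p)*0.270000] = 0.116649
  V(1,1) = exp(-r*dt) * [p*0.270000 + (1-p)*17.166555] = 7.565781
  V(0,0) = exp(-r*dt) * [p*0.116649 + (1-p)*7.565781] = 3.333154

Answer: Price = V(0,0) = 3.3332


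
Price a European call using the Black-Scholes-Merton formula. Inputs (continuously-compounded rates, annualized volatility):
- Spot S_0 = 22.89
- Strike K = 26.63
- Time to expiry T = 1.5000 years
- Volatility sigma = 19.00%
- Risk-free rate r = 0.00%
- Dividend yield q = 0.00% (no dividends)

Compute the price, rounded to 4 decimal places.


Answer: Price = 0.8888

Derivation:
d1 = (ln(S/K) + (r - q + 0.5*sigma^2) * T) / (sigma * sqrt(T)) = -0.53400280
d2 = d1 - sigma * sqrt(T) = -0.76670432
exp(-rT) = 1.00000000; exp(-qT) = 1.00000000
C = S_0 * exp(-qT) * N(d1) - K * exp(-rT) * N(d2)
N(d1) = 0.29666980; N(d2) = 0.22162867
C = 22.8900 * 1.00000000 * 0.29666980 - 26.6300 * 1.00000000 * 0.22162867 = 0.8888


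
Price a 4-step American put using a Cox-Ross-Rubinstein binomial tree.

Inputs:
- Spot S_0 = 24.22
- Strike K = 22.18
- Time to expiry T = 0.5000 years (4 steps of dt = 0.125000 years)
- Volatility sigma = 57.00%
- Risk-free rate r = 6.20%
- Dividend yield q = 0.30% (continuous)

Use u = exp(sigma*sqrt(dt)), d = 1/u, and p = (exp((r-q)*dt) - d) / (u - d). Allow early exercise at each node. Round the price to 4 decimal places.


Answer: Price = V(0,0) = 2.5445

Derivation:
dt = T/N = 0.125000
u = exp(sigma*sqrt(dt)) = 1.223267; d = 1/u = 0.817483
p = (exp((r-q)*dt) - d) / (u - d) = 0.468030
Discount per step: exp(-r*dt) = 0.992280
Stock lattice S(k, i) with i counting down-moves:
  k=0: S(0,0) = 24.2200
  k=1: S(1,0) = 29.6275; S(1,1) = 19.7994
  k=2: S(2,0) = 36.2424; S(2,1) = 24.2200; S(2,2) = 16.1857
  k=3: S(3,0) = 44.3341; S(3,1) = 29.6275; S(3,2) = 19.7994; S(3,3) = 13.2315
  k=4: S(4,0) = 54.2325; S(4,1) = 36.2424; S(4,2) = 24.2200; S(4,3) = 16.1857; S(4,4) = 10.8165
Terminal payoffs V(N, i) = max(K - S_T, 0):
  V(4,0) = 0.000000; V(4,1) = 0.000000; V(4,2) = 0.000000; V(4,3) = 5.994304; V(4,4) = 11.363454
Backward induction: V(k, i) = exp(-r*dt) * [p * V(k+1, i) + (1-p) * V(k+1, i+1)]; then take max(V_cont, immediate exercise) for American.
  V(3,0) = exp(-r*dt) * [p*0.000000 + (1-p)*0.000000] = 0.000000; exercise = 0.000000; V(3,0) = max -> 0.000000
  V(3,1) = exp(-r*dt) * [p*0.000000 + (1-p)*0.000000] = 0.000000; exercise = 0.000000; V(3,1) = max -> 0.000000
  V(3,2) = exp(-r*dt) * [p*0.000000 + (1-p)*5.994304] = 3.164171; exercise = 2.380567; V(3,2) = max -> 3.164171
  V(3,3) = exp(-r*dt) * [p*5.994304 + (1-p)*11.363454] = 8.782203; exercise = 8.948472; V(3,3) = max -> 8.948472
  V(2,0) = exp(-r*dt) * [p*0.000000 + (1-p)*0.000000] = 0.000000; exercise = 0.000000; V(2,0) = max -> 0.000000
  V(2,1) = exp(-r*dt) * [p*0.000000 + (1-p)*3.164171] = 1.670248; exercise = 0.000000; V(2,1) = max -> 1.670248
  V(2,2) = exp(-r*dt) * [p*3.164171 + (1-p)*8.948472] = 6.193061; exercise = 5.994304; V(2,2) = max -> 6.193061
  V(1,0) = exp(-r*dt) * [p*0.000000 + (1-p)*1.670248] = 0.881662; exercise = 0.000000; V(1,0) = max -> 0.881662
  V(1,1) = exp(-r*dt) * [p*1.670248 + (1-p)*6.193061] = 4.044779; exercise = 2.380567; V(1,1) = max -> 4.044779
  V(0,0) = exp(-r*dt) * [p*0.881662 + (1-p)*4.044779] = 2.544547; exercise = 0.000000; V(0,0) = max -> 2.544547


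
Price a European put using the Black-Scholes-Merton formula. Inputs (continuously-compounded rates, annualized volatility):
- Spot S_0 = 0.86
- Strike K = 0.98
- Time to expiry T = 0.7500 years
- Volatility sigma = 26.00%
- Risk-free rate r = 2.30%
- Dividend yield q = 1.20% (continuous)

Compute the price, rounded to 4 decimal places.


d1 = (ln(S/K) + (r - q + 0.5*sigma^2) * T) / (sigma * sqrt(T)) = -0.43088176
d2 = d1 - sigma * sqrt(T) = -0.65604836
exp(-rT) = 0.98289793; exp(-qT) = 0.99104038
P = K * exp(-rT) * N(-d2) - S_0 * exp(-qT) * N(-d1)
N(-d1) = 0.66672283; N(-d2) = 0.74410350
P = 0.9800 * 0.98289793 * 0.74410350 - 0.8600 * 0.99104038 * 0.66672283 = 0.1485

Answer: Price = 0.1485


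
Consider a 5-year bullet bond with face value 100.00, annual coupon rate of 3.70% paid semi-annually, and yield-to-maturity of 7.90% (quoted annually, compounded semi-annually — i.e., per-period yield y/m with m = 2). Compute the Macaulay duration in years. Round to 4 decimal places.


Coupon per period c = face * coupon_rate / m = 1.850000
Periods per year m = 2; per-period yield y/m = 0.039500
Number of cashflows N = 10
Cashflows (t years, CF_t, discount factor 1/(1+y/m)^(m*t), PV):
  t = 0.5000: CF_t = 1.850000, DF = 0.962001, PV = 1.779702
  t = 1.0000: CF_t = 1.850000, DF = 0.925446, PV = 1.712075
  t = 1.5000: CF_t = 1.850000, DF = 0.890280, PV = 1.647018
  t = 2.0000: CF_t = 1.850000, DF = 0.856450, PV = 1.584433
  t = 2.5000: CF_t = 1.850000, DF = 0.823906, PV = 1.524226
  t = 3.0000: CF_t = 1.850000, DF = 0.792598, PV = 1.466307
  t = 3.5000: CF_t = 1.850000, DF = 0.762480, PV = 1.410588
  t = 4.0000: CF_t = 1.850000, DF = 0.733507, PV = 1.356987
  t = 4.5000: CF_t = 1.850000, DF = 0.705634, PV = 1.305423
  t = 5.0000: CF_t = 101.850000, DF = 0.678821, PV = 69.137886
Price P = sum_t PV_t = 82.924644
Macaulay numerator sum_t t * PV_t:
  t * PV_t at t = 0.5000: 0.889851
  t * PV_t at t = 1.0000: 1.712075
  t * PV_t at t = 1.5000: 2.470526
  t * PV_t at t = 2.0000: 3.168865
  t * PV_t at t = 2.5000: 3.810564
  t * PV_t at t = 3.0000: 4.398920
  t * PV_t at t = 3.5000: 4.937059
  t * PV_t at t = 4.0000: 5.427949
  t * PV_t at t = 4.5000: 5.874404
  t * PV_t at t = 5.0000: 345.689430
Macaulay duration D = (sum_t t * PV_t) / P = 378.379643 / 82.924644 = 4.562934

Answer: Macaulay duration = 4.5629 years


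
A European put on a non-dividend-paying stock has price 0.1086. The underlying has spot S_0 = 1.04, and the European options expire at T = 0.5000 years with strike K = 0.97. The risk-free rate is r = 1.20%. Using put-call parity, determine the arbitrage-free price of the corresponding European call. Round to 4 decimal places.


Put-call parity: C - P = S_0 * exp(-qT) - K * exp(-rT).
S_0 * exp(-qT) = 1.0400 * 1.00000000 = 1.04000000
K * exp(-rT) = 0.9700 * 0.99401796 = 0.96419743
C = P + S*exp(-qT) - K*exp(-rT)
C = 0.1086 + 1.04000000 - 0.96419743 = 0.1844

Answer: Call price = 0.1844


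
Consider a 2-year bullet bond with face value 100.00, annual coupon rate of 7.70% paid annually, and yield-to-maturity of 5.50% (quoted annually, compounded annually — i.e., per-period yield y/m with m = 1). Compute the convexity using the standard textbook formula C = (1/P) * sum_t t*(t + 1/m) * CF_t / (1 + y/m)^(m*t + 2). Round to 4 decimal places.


Coupon per period c = face * coupon_rate / m = 7.700000
Periods per year m = 1; per-period yield y/m = 0.055000
Number of cashflows N = 2
Cashflows (t years, CF_t, discount factor 1/(1+y/m)^(m*t), PV):
  t = 1.0000: CF_t = 7.700000, DF = 0.947867, PV = 7.298578
  t = 2.0000: CF_t = 107.700000, DF = 0.898452, PV = 96.763325
Price P = sum_t PV_t = 104.061903
Convexity numerator sum_t t*(t + 1/m) * CF_t / (1+y/m)^(m*t + 2):
  t = 1.0000: term = 13.114850
  t = 2.0000: term = 521.623460
Convexity = (1/P) * sum = 534.738310 / 104.061903 = 5.138656

Answer: Convexity = 5.1387
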